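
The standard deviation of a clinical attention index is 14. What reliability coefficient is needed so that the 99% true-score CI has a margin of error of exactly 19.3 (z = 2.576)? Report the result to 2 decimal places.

SEM needed = half-width / z = 19.3/2.576 ≃ 7.492
Required reliability = 1 − (SEM/SD)² = 1 − 0.286 ≃ 0.714

0.71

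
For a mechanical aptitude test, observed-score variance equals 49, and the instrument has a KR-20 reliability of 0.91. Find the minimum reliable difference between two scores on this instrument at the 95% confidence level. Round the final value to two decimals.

5.82

SD = √49 = 7.00000
SEM = 7.00000 * √(1 − 0.91000) = 7.00000 * √0.09000 ≈ 7.00000 * 0.30000 ≈ 2.10000
SE_diff = √2 * SEM ≈ 2.96985
Smallest detectable difference = 1.96*2.96985 ≈ 5.82090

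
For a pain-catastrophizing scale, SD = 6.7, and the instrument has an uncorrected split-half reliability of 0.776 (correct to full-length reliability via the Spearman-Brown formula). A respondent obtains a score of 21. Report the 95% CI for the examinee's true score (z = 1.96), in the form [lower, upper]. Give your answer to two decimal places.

r_full = 2·0.776 / (1 + 0.776) ≈ 0.874
The standard error of measurement is 6.700×√(1 − 0.874) ≈ 6.700×0.355 ≈ 2.379.
Margin = 1.96 × 2.379 ≈ 4.664
CI = 21 ± 4.664 → [16.336, 25.664]

[16.34, 25.66]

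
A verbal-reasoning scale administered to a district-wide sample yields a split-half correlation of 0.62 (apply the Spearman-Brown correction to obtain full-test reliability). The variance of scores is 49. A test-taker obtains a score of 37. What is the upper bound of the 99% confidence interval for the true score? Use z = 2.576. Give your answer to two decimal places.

45.73

SD = √49 ≃ 7.0000
r_full = 2·0.62 / (1 + 0.62) ≃ 0.7654
SEM = 7.0000 × √(1 − 0.7654) = 7.0000 × √0.2346 ≃ 7.0000 × 0.4843 ≃ 3.3903
2.576 × SEM ≃ 8.7333
Upper bound: 37 + 8.7333 = 45.7333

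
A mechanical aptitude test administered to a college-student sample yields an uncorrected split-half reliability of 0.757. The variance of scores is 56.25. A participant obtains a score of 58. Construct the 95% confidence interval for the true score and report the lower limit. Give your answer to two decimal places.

σ = 56.25^(1/2) = 7.500
Full-length reliability (Spearman-Brown) = 2(0.757)/(1+0.757) ≈ 0.862
SEM = 7.500×√(1 − 0.862) ≈ 2.789
1.96 × SEM ≈ 5.467
Lower bound: 58 − 5.467 = 52.533

52.53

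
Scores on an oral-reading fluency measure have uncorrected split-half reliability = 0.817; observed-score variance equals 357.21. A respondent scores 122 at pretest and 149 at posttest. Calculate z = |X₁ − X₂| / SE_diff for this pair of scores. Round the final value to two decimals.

σ = 357.21^(1/2) = 18.90000
Full-length reliability (Spearman-Brown) = 2(0.817)/(1+0.817) ≃ 0.89928
SEM = 18.90000·√(1 − 0.89928) ≃ 5.99805
SE_diff = √2 · SEM ≃ 8.48252
z = |122 − 149| / 8.48252 = 27 / 8.48252 ≃ 3.18302

3.18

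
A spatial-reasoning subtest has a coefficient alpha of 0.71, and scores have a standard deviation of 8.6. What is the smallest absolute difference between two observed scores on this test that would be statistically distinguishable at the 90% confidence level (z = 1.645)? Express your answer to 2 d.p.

10.77

SEM = 8.6000*√(1 − 0.7100) ≈ 4.6312
SE_diff = SEM * √2 ≈ 4.6312 * 1.4142 ≈ 6.5496
Smallest detectable difference = 1.645*6.5496 ≈ 10.7740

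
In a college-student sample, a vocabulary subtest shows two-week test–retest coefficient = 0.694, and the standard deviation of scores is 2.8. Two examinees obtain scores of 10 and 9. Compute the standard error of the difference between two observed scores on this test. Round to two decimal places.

2.19

The standard error of measurement is 2.8000×√(1 − 0.6940) ≈ 2.8000×0.5532 ≈ 1.5489.
Standard error of the difference = 1.5489·√2 ≈ 2.1905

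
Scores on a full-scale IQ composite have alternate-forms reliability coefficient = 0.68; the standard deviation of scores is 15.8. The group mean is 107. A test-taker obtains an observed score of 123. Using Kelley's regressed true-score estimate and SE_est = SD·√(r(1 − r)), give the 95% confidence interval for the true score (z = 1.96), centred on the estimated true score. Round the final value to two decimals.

[103.43, 132.33]

Estimated true score = 0.680×123 + (1 − 0.680)×107 ≈ 117.880
SE_est = SD × √(r(1 − r)) = 15.800 × √0.218 ≈ 15.800 × 0.466 ≈ 7.370
CI = 117.880 ± 1.96 × 7.370 → [103.434, 132.326]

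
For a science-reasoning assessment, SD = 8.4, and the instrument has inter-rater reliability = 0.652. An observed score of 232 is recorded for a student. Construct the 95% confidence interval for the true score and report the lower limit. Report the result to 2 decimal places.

The standard error of measurement is 8.40000·√(1 − 0.65200) ≈ 8.40000·0.58992 ≈ 4.95529.
Margin = 1.96 · 4.95529 ≈ 9.71236
Lower bound: 232 − 9.71236 = 222.28764

222.29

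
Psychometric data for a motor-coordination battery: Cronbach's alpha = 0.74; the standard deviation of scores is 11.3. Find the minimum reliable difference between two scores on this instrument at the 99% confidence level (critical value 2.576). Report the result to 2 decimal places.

The standard error of measurement is 11.3000*√(1 − 0.7400) ≈ 11.3000*0.5099 ≈ 5.7619.
SE_diff = SEM * √2 ≈ 5.7619 * 1.4142 ≈ 8.1485
Smallest detectable difference = 2.576*8.1485 ≈ 20.9907

20.99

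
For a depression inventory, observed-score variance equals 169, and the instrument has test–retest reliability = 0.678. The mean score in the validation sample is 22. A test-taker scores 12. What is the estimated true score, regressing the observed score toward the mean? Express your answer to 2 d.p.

T̂ = 0.67800(12) + 0.32200(22) ≈ 15.22000

15.22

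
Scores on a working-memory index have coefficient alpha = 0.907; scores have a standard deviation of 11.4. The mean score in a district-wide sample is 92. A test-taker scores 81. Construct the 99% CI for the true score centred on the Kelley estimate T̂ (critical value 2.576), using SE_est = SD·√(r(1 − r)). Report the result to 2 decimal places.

T̂ = r·X + (1 − r)·M = 0.907×81 + 0.093×92 = 73.467 + 8.556 ≈ 82.023
SE_est = 11.400×√(0.907×0.093) ≈ 3.311
99% CI: 82.023 ± 8.529 ≈ (73.494, 90.552)

[73.49, 90.55]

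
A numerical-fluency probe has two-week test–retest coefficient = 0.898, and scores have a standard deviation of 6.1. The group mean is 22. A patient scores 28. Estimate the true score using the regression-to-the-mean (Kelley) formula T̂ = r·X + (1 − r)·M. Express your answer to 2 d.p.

27.39

Estimated true score = 0.8980*28 + (1 − 0.8980)*22 ≃ 27.3880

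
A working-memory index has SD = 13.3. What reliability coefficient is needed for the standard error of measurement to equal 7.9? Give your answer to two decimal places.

0.65

r = 1 − (7.900/13.3)² ≈ 1 − 0.353 ≈ 0.647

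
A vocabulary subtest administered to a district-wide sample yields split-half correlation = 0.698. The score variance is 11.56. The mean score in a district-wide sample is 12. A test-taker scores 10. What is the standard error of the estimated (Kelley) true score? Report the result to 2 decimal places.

1.30

SD = √11.56 = 3.400
Spearman-Brown: r = 2(0.698) / (1 + 0.698) = 1.396 / 1.698 ≈ 0.822
SE_est = SD × √(r(1 − r)) = 3.400 × √0.146 ≈ 3.400 × 0.382 ≈ 1.300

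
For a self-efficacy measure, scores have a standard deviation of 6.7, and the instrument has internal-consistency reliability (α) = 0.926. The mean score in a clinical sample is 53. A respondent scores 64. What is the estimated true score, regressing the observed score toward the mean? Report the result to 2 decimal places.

Estimated true score = 0.9260·64 + (1 − 0.9260)·53 ≈ 63.1860

63.19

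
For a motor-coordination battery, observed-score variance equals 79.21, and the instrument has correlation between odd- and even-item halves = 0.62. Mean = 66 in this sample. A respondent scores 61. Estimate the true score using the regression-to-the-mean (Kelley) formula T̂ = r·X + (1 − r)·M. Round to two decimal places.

r_full = 2·0.62 / (1 + 0.62) ≃ 0.7654
Estimated true score = 0.7654×61 + (1 − 0.7654)×66 ≃ 62.1728

62.17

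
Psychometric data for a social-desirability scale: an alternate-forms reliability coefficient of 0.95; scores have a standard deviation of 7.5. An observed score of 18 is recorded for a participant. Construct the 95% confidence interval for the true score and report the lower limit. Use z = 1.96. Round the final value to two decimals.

14.71

SEM = 7.5000 · √(1 − 0.9500) = 7.5000 · √0.0500 ≈ 7.5000 · 0.2236 ≈ 1.6771
Margin = 1.96 · 1.6771 ≈ 3.2870
Lower limit = 18 − 3.2870 ≈ 14.7130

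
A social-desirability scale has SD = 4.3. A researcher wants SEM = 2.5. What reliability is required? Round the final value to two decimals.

0.66

r = 1 − (SEM / SD)² = 1 − (2.50000 / 4.3)² ≈ 1 − 0.33802 ≈ 0.66198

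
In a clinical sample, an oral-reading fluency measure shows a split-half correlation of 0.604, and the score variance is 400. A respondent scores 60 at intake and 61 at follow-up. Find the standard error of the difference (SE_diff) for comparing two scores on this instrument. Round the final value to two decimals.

SD = √400 ≈ 20.00000
Spearman-Brown: r = 2(0.604) / (1 + 0.604) = 1.20800 / 1.60400 ≈ 0.75312
SEM = 20.00000 · √(1 − 0.75312) = 20.00000 · √0.24688 ≈ 20.00000 · 0.49687 ≈ 9.93746
SE_diff = √2 · SEM ≈ 14.05369

14.05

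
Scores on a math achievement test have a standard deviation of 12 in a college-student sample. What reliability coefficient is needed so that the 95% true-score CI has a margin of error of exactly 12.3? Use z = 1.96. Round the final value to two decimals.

Required SEM = 12.3 / 1.96 ≈ 6.27551
r = 1 − (SEM / SD)² = 1 − (6.27551 / 12)² ≈ 1 − 0.27349 ≈ 0.72651

0.73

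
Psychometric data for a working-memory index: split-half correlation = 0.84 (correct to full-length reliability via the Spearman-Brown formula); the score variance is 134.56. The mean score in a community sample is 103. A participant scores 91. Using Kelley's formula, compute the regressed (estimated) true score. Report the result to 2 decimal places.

r_full = 2·0.84 / (1 + 0.84) ≈ 0.913
T̂ = r·X + (1 − r)·M = 0.913*91 + 0.087*103 ≈ 83.087 + 8.957 ≈ 92.043

92.04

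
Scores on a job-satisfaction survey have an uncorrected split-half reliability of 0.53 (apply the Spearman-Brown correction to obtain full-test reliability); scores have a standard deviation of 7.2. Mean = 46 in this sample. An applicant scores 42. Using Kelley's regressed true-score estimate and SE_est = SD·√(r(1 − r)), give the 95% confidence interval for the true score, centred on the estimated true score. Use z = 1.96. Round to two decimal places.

[36.72, 49.74]

Full-length reliability (Spearman-Brown) = 2(0.53)/(1+0.53) ≈ 0.693
T̂ = r·X + (1 − r)·M = 0.693*42 + 0.307*46 ≈ 29.098 + 14.131 ≈ 43.229
SE_est = 7.200*√(0.693*0.307) ≈ 3.322
95% CI: 43.229 ± 6.510 ≈ (36.718, 49.739)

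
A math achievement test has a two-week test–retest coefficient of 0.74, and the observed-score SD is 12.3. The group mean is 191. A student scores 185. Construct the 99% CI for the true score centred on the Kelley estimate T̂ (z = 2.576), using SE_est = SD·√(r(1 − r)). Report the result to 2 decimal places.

T̂ = r·X + (1 − r)·M = 0.740×185 + 0.260×191 = 136.900 + 49.660 ≈ 186.560
SE_est = SD × √(r(1 − r)) = 12.300 × √0.192 ≈ 12.300 × 0.439 ≈ 5.395
99% CI: 186.560 ± 13.898 ≈ (172.662, 200.458)

[172.66, 200.46]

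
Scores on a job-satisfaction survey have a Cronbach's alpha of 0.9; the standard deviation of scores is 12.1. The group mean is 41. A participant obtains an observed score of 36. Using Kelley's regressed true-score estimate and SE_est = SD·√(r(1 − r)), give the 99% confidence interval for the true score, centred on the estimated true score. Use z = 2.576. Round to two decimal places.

Estimated true score = 0.90000×36 + (1 − 0.90000)×41 ≈ 36.50000
SE_est = 12.10000·√[r(1 − r)] ≈ 3.63000
99% CI: 36.50000 ± 9.35088 ≈ (27.14912, 45.85088)

[27.15, 45.85]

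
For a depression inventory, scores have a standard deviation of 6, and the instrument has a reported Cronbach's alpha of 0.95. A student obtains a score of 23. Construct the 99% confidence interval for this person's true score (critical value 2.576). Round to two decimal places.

[19.54, 26.46]

SEM = 6.0000 * √(1 − 0.9500) = 6.0000 * √0.0500 ≈ 6.0000 * 0.2236 ≈ 1.3416
Half-width = 2.576*1.3416 ≈ 3.4561
CI = 23 ± 3.4561 → [19.5439, 26.4561]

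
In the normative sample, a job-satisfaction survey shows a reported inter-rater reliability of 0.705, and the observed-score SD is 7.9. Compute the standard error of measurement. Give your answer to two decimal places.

SEM = 7.900 × √(1 − 0.705) = 7.900 × √0.295 ≃ 7.900 × 0.543 ≃ 4.291

4.29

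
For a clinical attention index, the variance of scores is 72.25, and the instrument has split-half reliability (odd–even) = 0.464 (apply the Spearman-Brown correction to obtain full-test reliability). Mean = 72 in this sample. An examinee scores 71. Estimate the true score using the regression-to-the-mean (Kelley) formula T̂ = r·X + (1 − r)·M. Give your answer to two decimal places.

Full-length reliability (Spearman-Brown) = 2(0.464)/(1+0.464) ≈ 0.634
T̂ = r·X + (1 − r)·M = 0.634×71 + 0.366×72 ≈ 45.005 + 26.361 ≈ 71.366

71.37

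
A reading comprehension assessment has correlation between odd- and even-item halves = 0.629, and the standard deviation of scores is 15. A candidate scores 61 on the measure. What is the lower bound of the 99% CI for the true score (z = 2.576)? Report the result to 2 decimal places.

42.56

r_full = 2·0.629 / (1 + 0.629) ≈ 0.7723
The standard error of measurement is 15.0000×√(1 − 0.7723) ≈ 15.0000×0.4772 ≈ 7.1584.
Margin = 2.576 × 7.1584 ≈ 18.4401
Lower limit = 61 − 18.4401 ≈ 42.5599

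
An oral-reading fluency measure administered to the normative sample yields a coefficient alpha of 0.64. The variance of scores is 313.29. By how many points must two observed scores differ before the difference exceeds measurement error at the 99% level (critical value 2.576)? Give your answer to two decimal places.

38.69

SD = √313.29 ≈ 17.7000
SEM = 17.7000*√(1 − 0.6400) ≈ 10.6200
Standard error of the difference = 10.6200·√2 ≈ 15.0189
Smallest detectable difference = 2.576*15.0189 ≈ 38.6888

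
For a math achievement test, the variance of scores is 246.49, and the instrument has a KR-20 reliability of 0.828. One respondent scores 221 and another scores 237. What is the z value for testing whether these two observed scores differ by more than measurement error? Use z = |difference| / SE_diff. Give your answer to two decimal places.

σ = 246.49^(1/2) = 15.7000
SEM = 15.7000 * √(1 − 0.8280) = 15.7000 * √0.1720 ≃ 15.7000 * 0.4147 ≃ 6.5112
Standard error of the difference = 6.5112·√2 ≃ 9.2083
z = 16 / 9.2083 ≃ 1.7376

1.74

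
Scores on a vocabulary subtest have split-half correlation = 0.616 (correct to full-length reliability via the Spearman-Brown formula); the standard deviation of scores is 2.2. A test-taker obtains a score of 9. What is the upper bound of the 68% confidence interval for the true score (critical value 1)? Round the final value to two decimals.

Spearman-Brown: r = 2(0.616) / (1 + 0.616) = 1.2320 / 1.6160 ≈ 0.7624
SEM = 2.2000 · √(1 − 0.7624) = 2.2000 · √0.2376 ≈ 2.2000 · 0.4875 ≈ 1.0724
Half-width = 1·1.0724 ≈ 1.0724
Upper limit = 9 + 1.0724 ≈ 10.0724

10.07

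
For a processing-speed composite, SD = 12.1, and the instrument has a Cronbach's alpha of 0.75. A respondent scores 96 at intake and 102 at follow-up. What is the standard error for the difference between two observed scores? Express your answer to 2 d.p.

8.56

SEM = 12.100 · √(1 − 0.750) = 12.100 · √0.250 ≈ 12.100 · 0.500 ≈ 6.050
SE_diff = √2 · SEM ≈ 8.556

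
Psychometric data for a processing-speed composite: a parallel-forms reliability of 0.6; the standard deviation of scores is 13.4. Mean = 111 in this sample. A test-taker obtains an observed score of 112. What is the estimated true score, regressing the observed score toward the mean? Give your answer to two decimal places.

T̂ = r·X + (1 − r)·M = 0.6000*112 + 0.4000*111 = 67.2000 + 44.4000 ≈ 111.6000

111.60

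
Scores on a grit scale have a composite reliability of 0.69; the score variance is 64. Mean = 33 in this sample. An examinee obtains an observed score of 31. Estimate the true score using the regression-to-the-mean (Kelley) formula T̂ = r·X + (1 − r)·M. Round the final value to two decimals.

T̂ = r·X + (1 − r)·M = 0.690*31 + 0.310*33 = 21.390 + 10.230 ≈ 31.620

31.62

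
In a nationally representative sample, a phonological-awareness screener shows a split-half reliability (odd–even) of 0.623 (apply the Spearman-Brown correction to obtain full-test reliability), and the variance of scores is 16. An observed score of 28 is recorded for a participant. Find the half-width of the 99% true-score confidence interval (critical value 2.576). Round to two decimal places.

σ = 16^(1/2) = 4.00000
Full-length reliability (Spearman-Brown) = 2(0.623)/(1+0.623) ≈ 0.76771
SEM = 4.00000 * √(1 − 0.76771) = 4.00000 * √0.23229 ≈ 4.00000 * 0.48196 ≈ 1.92784
Half-width = 2.576*1.92784 ≈ 4.96612

4.97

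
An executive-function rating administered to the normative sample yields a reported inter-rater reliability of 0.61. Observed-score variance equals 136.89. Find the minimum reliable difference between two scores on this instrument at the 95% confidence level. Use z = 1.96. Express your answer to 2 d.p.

σ = 136.89^(1/2) = 11.700
SEM = 11.700 · √(1 − 0.610) = 11.700 · √0.390 ≃ 11.700 · 0.624 ≃ 7.307
SE_diff = SEM · √2 ≃ 7.307 · 1.414 ≃ 10.333
Smallest detectable difference = 1.96·10.333 ≃ 20.253

20.25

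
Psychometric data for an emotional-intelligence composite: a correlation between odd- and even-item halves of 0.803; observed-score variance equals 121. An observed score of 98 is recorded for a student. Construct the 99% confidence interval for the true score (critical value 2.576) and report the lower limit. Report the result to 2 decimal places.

SD = √121 ≈ 11.0000
r_full = 2·0.803 / (1 + 0.803) ≈ 0.8907
SEM = 11.0000 · √(1 − 0.8907) = 11.0000 · √0.1093 ≈ 11.0000 · 0.3305 ≈ 3.6360
Margin = 2.576 · 3.6360 ≈ 9.3664
Lower limit = 98 − 9.3664 ≈ 88.6336

88.63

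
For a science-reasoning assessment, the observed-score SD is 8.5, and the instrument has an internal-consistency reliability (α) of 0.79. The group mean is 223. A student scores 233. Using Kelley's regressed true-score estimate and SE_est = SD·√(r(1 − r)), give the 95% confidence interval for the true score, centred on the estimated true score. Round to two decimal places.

Estimated true score = 0.790·233 + (1 − 0.790)·223 ≈ 230.900
SE_est = 8.500·√(0.790·0.210) ≈ 3.462
CI = 230.900 ± 1.96 · 3.462 → [224.114, 237.686]

[224.11, 237.69]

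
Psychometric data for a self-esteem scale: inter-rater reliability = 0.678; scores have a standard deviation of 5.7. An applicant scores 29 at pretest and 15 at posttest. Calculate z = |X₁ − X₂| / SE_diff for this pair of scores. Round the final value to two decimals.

SEM = 5.7000*√(1 − 0.6780) ≈ 3.2345
SE_diff = √2 * SEM ≈ 4.5742
z = |29 − 15| / 4.5742 = 14 / 4.5742 ≈ 3.0606

3.06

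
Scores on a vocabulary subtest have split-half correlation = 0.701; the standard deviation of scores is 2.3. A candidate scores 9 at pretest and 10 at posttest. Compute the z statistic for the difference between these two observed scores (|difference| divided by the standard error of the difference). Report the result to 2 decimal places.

r_full = 2·0.701 / (1 + 0.701) ≈ 0.8242
SEM = 2.3000 × √(1 − 0.8242) = 2.3000 × √0.1758 ≈ 2.3000 × 0.4193 ≈ 0.9643
Standard error of the difference = 0.9643·√2 ≈ 1.3637
z = |9 − 10| / 1.3637 = 1 / 1.3637 ≈ 0.7333

0.73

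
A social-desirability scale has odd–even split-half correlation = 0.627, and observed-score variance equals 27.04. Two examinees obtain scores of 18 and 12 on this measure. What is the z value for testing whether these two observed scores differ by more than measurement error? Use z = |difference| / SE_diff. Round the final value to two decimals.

SD = √27.04 ≈ 5.2000
Full-length reliability (Spearman-Brown) = 2(0.627)/(1+0.627) ≈ 0.7707
SEM = 5.2000*√(1 − 0.7707) ≈ 2.4898
SE_diff = SEM * √2 ≈ 2.4898 * 1.4142 ≈ 3.5211
z = |18 − 12| / 3.5211 = 6 / 3.5211 ≈ 1.7040

1.70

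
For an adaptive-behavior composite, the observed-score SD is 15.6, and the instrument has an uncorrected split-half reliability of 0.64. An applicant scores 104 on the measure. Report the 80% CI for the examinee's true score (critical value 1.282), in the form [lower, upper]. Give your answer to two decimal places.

r_full = 2·0.64 / (1 + 0.64) ≈ 0.7805
SEM = 15.6000 · √(1 − 0.7805) = 15.6000 · √0.2195 ≈ 15.6000 · 0.4685 ≈ 7.3089
1.282 · SEM ≈ 9.3701
CI = 104 ± 9.3701 → [94.6299, 113.3701]

[94.63, 113.37]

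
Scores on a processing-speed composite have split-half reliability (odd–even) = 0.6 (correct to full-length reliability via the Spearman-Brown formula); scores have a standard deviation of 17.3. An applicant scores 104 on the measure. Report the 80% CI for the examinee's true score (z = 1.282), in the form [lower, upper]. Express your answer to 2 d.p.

[92.91, 115.09]

r_full = 2·0.6 / (1 + 0.6) ≈ 0.750
SEM = 17.300 * √(1 − 0.750) = 17.300 * √0.250 ≈ 17.300 * 0.500 ≈ 8.650
Half-width = 1.282*8.650 ≈ 11.089
CI = 104 ± 11.089 → [92.911, 115.089]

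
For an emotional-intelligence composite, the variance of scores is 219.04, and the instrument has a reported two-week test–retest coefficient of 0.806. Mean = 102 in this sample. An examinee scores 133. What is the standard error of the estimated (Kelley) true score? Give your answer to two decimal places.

SD = √219.04 = 14.800
SE_est = 14.800·√(0.806·0.194) ≃ 5.852

5.85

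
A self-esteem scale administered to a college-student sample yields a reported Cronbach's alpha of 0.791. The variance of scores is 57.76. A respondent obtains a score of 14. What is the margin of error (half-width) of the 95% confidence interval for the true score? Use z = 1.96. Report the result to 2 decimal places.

6.81

SD = √57.76 = 7.6000
SEM = 7.6000 * √(1 − 0.7910) = 7.6000 * √0.2090 ≃ 7.6000 * 0.4572 ≃ 3.4745
Margin = 1.96 * 3.4745 ≃ 6.8099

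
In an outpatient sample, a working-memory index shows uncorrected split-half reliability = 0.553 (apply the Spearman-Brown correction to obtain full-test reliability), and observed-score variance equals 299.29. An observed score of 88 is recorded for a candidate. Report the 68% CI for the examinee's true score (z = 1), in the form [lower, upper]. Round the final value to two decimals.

SD = √299.29 ≈ 17.300
Full-length reliability (Spearman-Brown) = 2(0.553)/(1+0.553) ≈ 0.712
SEM = 17.300 × √(1 − 0.712) = 17.300 × √0.288 ≈ 17.300 × 0.536 ≈ 9.281
1 × SEM ≈ 9.281
68% CI: 88 ± 9.281 = [78.719, 97.281]

[78.72, 97.28]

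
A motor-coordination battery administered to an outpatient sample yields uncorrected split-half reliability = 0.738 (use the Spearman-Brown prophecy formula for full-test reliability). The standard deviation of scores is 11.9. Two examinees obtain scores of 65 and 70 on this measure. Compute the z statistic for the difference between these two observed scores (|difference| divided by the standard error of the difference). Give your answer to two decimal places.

0.77

Full-length reliability (Spearman-Brown) = 2(0.738)/(1+0.738) ≈ 0.8493
The standard error of measurement is 11.9000×√(1 − 0.8493) ≈ 11.9000×0.3883 ≈ 4.6203.
Standard error of the difference = 4.6203·√2 ≈ 6.5341
z = |65 − 70| / 6.5341 = 5 / 6.5341 ≈ 0.7652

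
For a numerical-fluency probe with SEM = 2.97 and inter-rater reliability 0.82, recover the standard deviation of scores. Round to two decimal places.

SD = 2.97 / √(1 − 0.82) ≈ 7.0004

7.00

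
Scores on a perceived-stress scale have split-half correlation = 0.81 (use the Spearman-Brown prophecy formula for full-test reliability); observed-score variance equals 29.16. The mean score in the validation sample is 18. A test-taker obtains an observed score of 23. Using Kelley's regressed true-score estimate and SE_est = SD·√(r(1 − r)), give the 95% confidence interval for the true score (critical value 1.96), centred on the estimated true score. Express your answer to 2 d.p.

[19.23, 25.72]

SD = √29.16 = 5.4000
Full-length reliability (Spearman-Brown) = 2(0.81)/(1+0.81) ≃ 0.8950
T̂ = 0.8950(23) + 0.1050(18) ≃ 22.4751
SE_est = SD × √(r(1 − r)) = 5.4000 × √0.0940 ≃ 5.4000 × 0.3065 ≃ 1.6552
CI = 22.4751 ± 1.96 × 1.6552 → [19.2310, 25.7193]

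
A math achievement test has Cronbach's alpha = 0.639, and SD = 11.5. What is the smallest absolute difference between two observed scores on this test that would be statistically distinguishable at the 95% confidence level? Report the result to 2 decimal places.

SEM = 11.500 × √(1 − 0.639) = 11.500 × √0.361 ≃ 11.500 × 0.601 ≃ 6.910
SE_diff = √2 × SEM ≃ 9.772
Minimum reliable difference = 1.96 × SE_diff ≃ 1.96 × 9.772 ≃ 19.152

19.15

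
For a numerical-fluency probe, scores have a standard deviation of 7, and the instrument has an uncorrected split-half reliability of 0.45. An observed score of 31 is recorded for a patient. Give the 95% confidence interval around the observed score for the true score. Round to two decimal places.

Full-length reliability (Spearman-Brown) = 2(0.45)/(1+0.45) ≈ 0.621
The standard error of measurement is 7.000*√(1 − 0.621) ≈ 7.000*0.616 ≈ 4.311.
1.96 * SEM ≈ 8.450
95% CI: 31 ± 8.450 = [22.550, 39.450]

[22.55, 39.45]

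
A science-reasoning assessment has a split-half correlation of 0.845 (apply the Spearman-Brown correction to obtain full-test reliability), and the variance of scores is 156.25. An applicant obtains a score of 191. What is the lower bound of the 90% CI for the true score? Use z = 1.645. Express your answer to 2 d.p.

185.04

SD = √156.25 ≃ 12.500
r_full = 2·0.845 / (1 + 0.845) ≃ 0.916
SEM = 12.500 * √(1 − 0.916) = 12.500 * √0.084 ≃ 12.500 * 0.290 ≃ 3.623
Half-width = 1.645*3.623 ≃ 5.960
Lower limit = 191 − 5.960 ≃ 185.040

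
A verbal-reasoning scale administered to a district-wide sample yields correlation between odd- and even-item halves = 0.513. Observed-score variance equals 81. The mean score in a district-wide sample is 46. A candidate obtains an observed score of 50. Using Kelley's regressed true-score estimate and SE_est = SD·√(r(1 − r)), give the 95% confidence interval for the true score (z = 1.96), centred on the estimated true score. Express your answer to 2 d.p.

SD = √81 = 9.00000
Spearman-Brown: r = 2(0.513) / (1 + 0.513) = 1.02600 / 1.51300 ≈ 0.67812
Estimated true score = 0.67812×50 + (1 − 0.67812)×46 ≈ 48.71249
SE_est = SD × √(r(1 − r)) = 9.00000 × √0.21827 ≈ 9.00000 × 0.46720 ≈ 4.20477
95% CI: 48.71249 ± 8.24134 ≈ (40.47115, 56.95383)

[40.47, 56.95]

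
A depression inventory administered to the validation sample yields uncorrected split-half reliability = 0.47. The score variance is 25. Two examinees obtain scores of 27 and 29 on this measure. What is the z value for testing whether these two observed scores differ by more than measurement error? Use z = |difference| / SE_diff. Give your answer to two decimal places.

SD = √25 ≈ 5.0000
Full-length reliability (Spearman-Brown) = 2(0.47)/(1+0.47) ≈ 0.6395
SEM = 5.0000×√(1 − 0.6395) ≈ 3.0023
Standard error of the difference = 3.0023·√2 ≈ 4.2458
z = |27 − 29| / 4.2458 = 2 / 4.2458 ≈ 0.4710

0.47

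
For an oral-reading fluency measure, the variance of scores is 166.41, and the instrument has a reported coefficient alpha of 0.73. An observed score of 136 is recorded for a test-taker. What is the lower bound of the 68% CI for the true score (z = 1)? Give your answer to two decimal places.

129.30

σ = 166.41^(1/2) = 12.9000
The standard error of measurement is 12.9000×√(1 − 0.7300) ≃ 12.9000×0.5196 ≃ 6.7030.
1 × SEM ≃ 6.7030
Lower limit = 136 − 6.7030 ≃ 129.2970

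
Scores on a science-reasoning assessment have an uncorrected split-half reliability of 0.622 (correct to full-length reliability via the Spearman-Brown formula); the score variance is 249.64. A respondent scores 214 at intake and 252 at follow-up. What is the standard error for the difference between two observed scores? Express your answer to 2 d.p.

10.79

SD = √249.64 ≃ 15.8000
Spearman-Brown: r = 2(0.622) / (1 + 0.622) = 1.2440 / 1.6220 ≃ 0.7670
SEM = 15.8000 · √(1 − 0.7670) = 15.8000 · √0.2330 ≃ 15.8000 · 0.4827 ≃ 7.6274
Standard error of the difference = 7.6274·√2 ≃ 10.7868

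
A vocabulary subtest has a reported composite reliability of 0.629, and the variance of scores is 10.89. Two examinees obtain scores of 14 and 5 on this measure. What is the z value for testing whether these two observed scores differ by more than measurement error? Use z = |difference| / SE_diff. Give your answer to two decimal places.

3.17

SD = √10.89 = 3.3000
SEM = 3.3000×√(1 − 0.6290) ≈ 2.0100
Standard error of the difference = 2.0100·√2 ≈ 2.8426
z = 9 / 2.8426 ≈ 3.1661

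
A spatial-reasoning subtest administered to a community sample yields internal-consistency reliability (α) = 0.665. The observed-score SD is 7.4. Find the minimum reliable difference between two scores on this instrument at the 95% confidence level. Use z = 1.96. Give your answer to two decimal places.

SEM = 7.4000 × √(1 − 0.6650) = 7.4000 × √0.3350 ≃ 7.4000 × 0.5788 ≃ 4.2831
SE_diff = SEM × √2 ≃ 4.2831 × 1.4142 ≃ 6.0572
Smallest detectable difference = 1.96×6.0572 ≃ 11.8720

11.87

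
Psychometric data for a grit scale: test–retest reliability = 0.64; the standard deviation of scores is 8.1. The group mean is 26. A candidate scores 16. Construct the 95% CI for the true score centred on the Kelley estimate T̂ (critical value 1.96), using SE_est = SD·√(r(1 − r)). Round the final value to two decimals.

T̂ = r·X + (1 − r)·M = 0.640·16 + 0.360·26 = 10.240 + 9.360 ≈ 19.600
SE_est = 8.100·√[r(1 − r)] ≈ 3.888
CI = 19.600 ± 1.96 · 3.888 → [11.980, 27.220]

[11.98, 27.22]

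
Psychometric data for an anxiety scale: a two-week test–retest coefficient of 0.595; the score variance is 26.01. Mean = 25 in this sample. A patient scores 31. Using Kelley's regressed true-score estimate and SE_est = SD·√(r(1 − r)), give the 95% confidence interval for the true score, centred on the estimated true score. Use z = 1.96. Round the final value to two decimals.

[23.66, 33.48]

SD = √26.01 = 5.100
Estimated true score = 0.595·31 + (1 − 0.595)·25 ≈ 28.570
SE_est = SD · √(r(1 − r)) = 5.100 · √0.241 ≈ 5.100 · 0.491 ≈ 2.504
CI = 28.570 ± 1.96 · 2.504 → [23.663, 33.477]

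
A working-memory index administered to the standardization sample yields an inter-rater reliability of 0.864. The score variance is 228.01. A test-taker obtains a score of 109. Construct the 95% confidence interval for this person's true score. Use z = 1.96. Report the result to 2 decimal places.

SD = √228.01 = 15.100
SEM = 15.100 · √(1 − 0.864) = 15.100 · √0.136 ≃ 15.100 · 0.369 ≃ 5.569
Margin = 1.96 · 5.569 ≃ 10.914
CI = 109 ± 10.914 → [98.086, 119.914]

[98.09, 119.91]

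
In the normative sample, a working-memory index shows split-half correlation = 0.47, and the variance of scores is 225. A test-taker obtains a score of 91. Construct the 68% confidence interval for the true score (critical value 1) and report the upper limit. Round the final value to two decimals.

SD = √225 ≈ 15.00000
Full-length reliability (Spearman-Brown) = 2(0.47)/(1+0.47) ≈ 0.63946
The standard error of measurement is 15.00000×√(1 − 0.63946) ≈ 15.00000×0.60045 ≈ 9.00680.
Half-width = 1×9.00680 ≈ 9.00680
Upper limit = 91 + 9.00680 ≈ 100.00680

100.01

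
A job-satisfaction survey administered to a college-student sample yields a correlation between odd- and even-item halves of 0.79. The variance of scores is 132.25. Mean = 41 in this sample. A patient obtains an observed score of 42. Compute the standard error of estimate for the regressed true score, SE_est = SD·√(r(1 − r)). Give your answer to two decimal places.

3.70

SD = √132.25 = 11.5000
r_full = 2·0.79 / (1 + 0.79) ≈ 0.8827
SE_est = SD × √(r(1 − r)) = 11.5000 × √0.1036 ≈ 11.5000 × 0.3218 ≈ 3.7007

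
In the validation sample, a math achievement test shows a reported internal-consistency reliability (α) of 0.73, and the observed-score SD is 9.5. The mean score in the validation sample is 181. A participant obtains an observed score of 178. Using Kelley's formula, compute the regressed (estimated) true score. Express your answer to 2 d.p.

T̂ = 0.7300(178) + 0.2700(181) ≈ 178.8100

178.81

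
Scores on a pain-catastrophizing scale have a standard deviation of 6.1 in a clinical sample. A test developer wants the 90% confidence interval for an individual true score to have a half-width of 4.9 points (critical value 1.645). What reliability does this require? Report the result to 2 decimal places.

0.76

SEM needed = half-width / z = 4.9/1.645 ≈ 2.97872
r = 1 − (SEM / SD)² = 1 − (2.97872 / 6.1)² ≈ 1 − 0.23845 ≈ 0.76155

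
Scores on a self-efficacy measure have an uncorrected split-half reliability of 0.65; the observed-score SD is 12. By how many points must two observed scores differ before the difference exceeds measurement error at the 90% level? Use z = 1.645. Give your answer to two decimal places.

12.86

Spearman-Brown: r = 2(0.65) / (1 + 0.65) = 1.3000 / 1.6500 ≈ 0.7879
SEM = 12.0000 · √(1 − 0.7879) = 12.0000 · √0.2121 ≈ 12.0000 · 0.4606 ≈ 5.5268
Standard error of the difference = 5.5268·√2 ≈ 7.8161
Smallest detectable difference = 1.645·7.8161 ≈ 12.8574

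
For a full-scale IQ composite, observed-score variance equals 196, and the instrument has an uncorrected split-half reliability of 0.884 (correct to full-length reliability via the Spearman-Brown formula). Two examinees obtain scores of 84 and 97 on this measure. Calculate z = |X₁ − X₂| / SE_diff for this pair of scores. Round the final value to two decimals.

SD = √196 ≃ 14.00000
r_full = 2·0.884 / (1 + 0.884) ≃ 0.93843
SEM = 14.00000 × √(1 − 0.93843) = 14.00000 × √0.06157 ≃ 14.00000 × 0.24814 ≃ 3.47389
SE_diff = SEM × √2 ≃ 3.47389 × 1.41421 ≃ 4.91283
z = |84 − 97| / 4.91283 = 13 / 4.91283 ≃ 2.64613

2.65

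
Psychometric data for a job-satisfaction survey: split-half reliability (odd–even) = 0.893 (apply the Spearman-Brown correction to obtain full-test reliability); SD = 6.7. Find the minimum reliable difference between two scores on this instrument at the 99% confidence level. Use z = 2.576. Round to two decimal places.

r_full = 2·0.893 / (1 + 0.893) ≃ 0.9435
The standard error of measurement is 6.7000*√(1 − 0.9435) ≃ 6.7000*0.2377 ≃ 1.5929.
Standard error of the difference = 1.5929·√2 ≃ 2.2527
Minimum reliable difference = 2.576 * SE_diff ≃ 2.576 * 2.2527 ≃ 5.8030

5.80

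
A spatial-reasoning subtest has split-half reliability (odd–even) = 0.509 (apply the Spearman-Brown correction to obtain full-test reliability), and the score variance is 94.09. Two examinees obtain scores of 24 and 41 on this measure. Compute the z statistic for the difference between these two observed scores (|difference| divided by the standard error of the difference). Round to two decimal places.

σ = 94.09^(1/2) = 9.700
r_full = 2·0.509 / (1 + 0.509) ≈ 0.675
SEM = 9.700 * √(1 − 0.675) = 9.700 * √0.325 ≈ 9.700 * 0.570 ≈ 5.533
SE_diff = SEM * √2 ≈ 5.533 * 1.414 ≈ 7.825
z = 17 / 7.825 ≈ 2.173

2.17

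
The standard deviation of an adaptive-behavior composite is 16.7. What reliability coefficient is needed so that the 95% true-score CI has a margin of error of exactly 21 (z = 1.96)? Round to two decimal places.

0.59

Required SEM = 21 / 1.96 ≈ 10.714
r = 1 − (SEM / SD)² = 1 − (10.714 / 16.7)² ≈ 1 − 0.412 ≈ 0.588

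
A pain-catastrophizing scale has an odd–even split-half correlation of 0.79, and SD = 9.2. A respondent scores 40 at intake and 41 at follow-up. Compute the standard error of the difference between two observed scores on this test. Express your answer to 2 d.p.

Full-length reliability (Spearman-Brown) = 2(0.79)/(1+0.79) ≈ 0.8827
The standard error of measurement is 9.2000*√(1 − 0.8827) ≈ 9.2000*0.3425 ≈ 3.1512.
SE_diff = SEM * √2 ≈ 3.1512 * 1.4142 ≈ 4.4564

4.46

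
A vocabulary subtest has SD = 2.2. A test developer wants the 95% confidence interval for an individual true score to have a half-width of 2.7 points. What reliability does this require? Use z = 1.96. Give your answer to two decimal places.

0.61

Required SEM = 2.7 / 1.96 ≈ 1.3776
r = 1 − (SEM / SD)² = 1 − (1.3776 / 2.2)² ≈ 1 − 0.3921 ≈ 0.6079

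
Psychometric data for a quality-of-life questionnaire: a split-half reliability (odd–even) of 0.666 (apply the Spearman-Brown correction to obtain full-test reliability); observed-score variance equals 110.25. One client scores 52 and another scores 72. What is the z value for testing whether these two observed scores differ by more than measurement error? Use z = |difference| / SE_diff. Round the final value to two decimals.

SD = √110.25 = 10.50000
Full-length reliability (Spearman-Brown) = 2(0.666)/(1+0.666) ≈ 0.79952
SEM = 10.50000*√(1 − 0.79952) ≈ 4.70138
SE_diff = SEM * √2 ≈ 4.70138 * 1.41421 ≈ 6.64875
z = |52 − 72| / 6.64875 = 20 / 6.64875 ≈ 3.00808

3.01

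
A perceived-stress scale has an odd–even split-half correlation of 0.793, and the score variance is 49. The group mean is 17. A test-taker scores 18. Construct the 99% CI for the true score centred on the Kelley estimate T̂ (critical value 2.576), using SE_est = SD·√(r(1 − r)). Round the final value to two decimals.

[12.12, 23.65]

SD = √49 ≈ 7.00000
Full-length reliability (Spearman-Brown) = 2(0.793)/(1+0.793) ≈ 0.88455
T̂ = r·X + (1 − r)·M = 0.88455·18 + 0.11545·17 ≈ 15.92192 + 1.96263 ≈ 17.88455
SE_est = SD · √(r(1 − r)) = 7.00000 · √0.10212 ≈ 7.00000 · 0.31956 ≈ 2.23694
CI = 17.88455 ± 2.576 · 2.23694 → [12.12219, 23.64691]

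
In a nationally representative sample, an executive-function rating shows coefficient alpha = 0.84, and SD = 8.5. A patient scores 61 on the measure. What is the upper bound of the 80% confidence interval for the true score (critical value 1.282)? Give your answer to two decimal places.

65.36

SEM = 8.500×√(1 − 0.840) ≈ 3.400
Half-width = 1.282×3.400 ≈ 4.359
Upper bound: 61 + 4.359 = 65.359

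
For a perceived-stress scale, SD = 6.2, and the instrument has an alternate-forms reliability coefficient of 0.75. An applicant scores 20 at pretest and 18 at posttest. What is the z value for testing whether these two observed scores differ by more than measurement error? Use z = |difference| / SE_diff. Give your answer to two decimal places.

0.46

The standard error of measurement is 6.20000×√(1 − 0.75000) ≈ 6.20000×0.50000 ≈ 3.10000.
SE_diff = SEM × √2 ≈ 3.10000 × 1.41421 ≈ 4.38406
z = |20 − 18| / 4.38406 = 2 / 4.38406 ≈ 0.45620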